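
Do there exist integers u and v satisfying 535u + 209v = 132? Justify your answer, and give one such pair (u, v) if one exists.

u = 44, v = -112

535 and 209 are coprime, so 535u + 209v ranges over all of ℤ.
Dividing repeatedly: 535 = 2·209 + 117, 209 = 1·117 + 92, 117 = 1·92 + 25, 92 = 3·25 + 17, 25 = 1·17 + 8, 17 = 2·8 + 1, 8 = 8·1 + 0.
Back-substituting, 1 = 17 − 2·8 = 17 − 2·(25 − 1·17) = −2·25 + 3·17 = −2·25 + 3·(92 − 3·25) = 3·92 − 11·25 = 3·92 − 11·(117 − 1·92) = −11·117 + 14·92 = −11·117 + 14·(209 − 1·117) = 14·209 − 25·117 = 14·209 − 25·(535 − 2·209) = −25·535 + 64·209; that is, 535·(-25) + 209·64 = 1.
Multiplying through by 132: u = (-25)·132 = -3300, v = 64·132 = 8448 is a solution.
Adding 16·209 to u and subtracting 16·535 from v gives the tidier solution (44, -112).
Check: 535·44 + 209·(-112) = 23540 − 23408 = 132. ✓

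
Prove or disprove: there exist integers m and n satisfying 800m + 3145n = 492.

No such integers exist.

Both 800 and 3145 are divisible by gcd(800, 3145) = 5, hence so is any combination 800m + 3145n.
However 492 leaves remainder 2 on division by 5.
Therefore 800m + 3145n = 492 has no solution in integers.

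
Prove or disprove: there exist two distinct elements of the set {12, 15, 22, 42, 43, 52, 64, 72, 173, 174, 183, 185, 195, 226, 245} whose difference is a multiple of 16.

Two integers differ by a multiple of 16 exactly when they have the same residue mod 16. The residues are 12↦12, 15↦15, 22↦6, 42↦10, 43↦11, 52↦4, 64↦0, 72↦8, 173↦13, 174↦14, 183↦7, 185↦9, 195↦3, 226↦2, 245↦5.
These 15 residues are pairwise different, hence no difference of two elements is divisible by 16.

There is no such pair.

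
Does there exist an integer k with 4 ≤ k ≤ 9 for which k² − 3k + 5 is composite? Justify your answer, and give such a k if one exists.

k = 7

At k = 7: 7² − 3·7 + 5 = 33 = 3·11, which is composite.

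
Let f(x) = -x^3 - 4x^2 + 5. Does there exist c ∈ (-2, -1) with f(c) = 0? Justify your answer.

f(-2) = -3 and f(-1) = 2, which have opposite signs.
As a polynomial, f is continuous on every closed interval.
So by the Intermediate Value Theorem there is a c strictly between -2 and -1 with f(c) = 0.

Yes, f has a root in the interval.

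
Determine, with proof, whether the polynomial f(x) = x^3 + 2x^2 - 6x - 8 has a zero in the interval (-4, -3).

Yes, f has a root in the interval.

f(-4) = -16 and f(-3) = 1, which have opposite signs.
As a polynomial, f is continuous on every closed interval.
By the Intermediate Value Theorem, f takes the value 0 somewhere in the open interval.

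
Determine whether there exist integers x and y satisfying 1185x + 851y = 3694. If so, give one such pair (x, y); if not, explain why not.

1185 and 851 are coprime, so 1185x + 851y ranges over all of ℤ.
Run the Euclidean algorithm on 1185 and 851: 1185 = 1·851 + 334, 851 = 2·334 + 183, 334 = 1·183 + 151, 183 = 1·151 + 32, 151 = 4·32 + 23, 32 = 1·23 + 9, 23 = 2·9 + 5, 9 = 1·5 + 4, 5 = 1·4 + 1, 4 = 4·1 + 0.
Working back up the chain: 1 = 5 − 1·4 = 5 − (9 − 1·5) = −9 + 2·5 = −9 + 2·(23 − 2·9) = 2·23 − 5·9 = 2·23 − 5·(32 − 1·23) = −5·32 + 7·23 = −5·32 + 7·(151 − 4·32) = 7·151 − 33·32 = 7·151 − 33·(183 − 1·151) = −33·183 + 40·151 = −33·183 + 40·(334 − 1·183) = 40·334 − 73·183 = 40·334 − 73·(851 − 2·334) = −73·851 + 186·334 = −73·851 + 186·(1185 − 1·851) = 186·1185 − 259·851. So 1185·186 + 851·(-259) = 1.
Multiplying through by 3694: x = 186·3694 = 687084, y = (-259)·3694 = -956746 is a solution.
Shifting by a multiple of (851, −1185) keeps it a solution: x = 687084 − 807·851 = 327, y = -956746 + 807·1185 = -451.
Indeed 1185·327 + 851·(-451) = 387495 − 383801 = 3694.

x = 327, y = -451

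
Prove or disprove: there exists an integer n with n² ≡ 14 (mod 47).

n = 22 works: 22² = 484, and 484 − 14 = 470 = 10·47.

n = 22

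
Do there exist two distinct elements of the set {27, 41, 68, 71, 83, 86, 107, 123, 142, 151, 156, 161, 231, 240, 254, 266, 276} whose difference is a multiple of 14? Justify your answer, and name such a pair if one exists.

The pair (27, 41) works.

27 mod 14 = 13 and 41 mod 14 = 13, so 41 − 27 = 14 = 1·14.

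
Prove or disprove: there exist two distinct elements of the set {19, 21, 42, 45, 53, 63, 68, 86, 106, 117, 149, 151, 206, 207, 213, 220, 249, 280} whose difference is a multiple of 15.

Both 42 and 117 leave remainder 12 on division by 15; their difference 75 = 5·15 is a multiple of 15.

42 and 117 are such a pair.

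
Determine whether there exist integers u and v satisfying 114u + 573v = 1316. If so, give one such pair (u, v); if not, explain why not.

No, no such integers exist.

Any value of 114u + 573v is a multiple of gcd(114, 573) = 3.
However 1316 leaves remainder 2 on division by 3.
So the equation is unsolvable over ℤ.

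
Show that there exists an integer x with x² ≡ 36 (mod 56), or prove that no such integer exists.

Take x = 50. Then 50² = 2500 = 44·56 + 36, so 50² ≡ 36 (mod 56).

x = 50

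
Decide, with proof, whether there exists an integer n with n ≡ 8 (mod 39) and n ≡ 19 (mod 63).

There is no such integer.

gcd(39, 63) = 3. If n ≡ 8 (mod 39) and n ≡ 19 (mod 63), then n ≡ 8 (mod 3) and n ≡ 19 (mod 3).
However 8 ≡ 2 and 19 ≡ 1 (mod 3), and 2 ≠ 1.
Therefore no such n exists.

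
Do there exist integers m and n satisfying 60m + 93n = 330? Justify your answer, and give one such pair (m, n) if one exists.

gcd(60, 93) = 3, and 3 divides 330, so integer solutions exist.
Dividing through by 3 reduces the equation to 20m + 31n = 110.
Dividing repeatedly: 31 = 1·20 + 11, 20 = 1·11 + 9, 11 = 1·9 + 2, 9 = 4·2 + 1, 2 = 2·1 + 0.
Back-substituting, 1 = 9 − 4·2 = 9 − 4·(11 − 1·9) = −4·11 + 5·9 = −4·11 + 5·(20 − 1·11) = 5·20 − 9·11 = 5·20 − 9·(31 − 1·20) = −9·31 + 14·20; that is, 20·14 + 31·(-9) = 1.
Times 110: 20·1540 + 31·(-990) = 110, so (1540, -990) solves it.
The general solution is m = 1540 + 31k, n = -990 − 20k; taking k = -49 gives the smaller pair m = 21, n = -10.
Check: 60·21 + 93·(-10) = 1260 − 930 = 330. ✓

m = 21, n = -10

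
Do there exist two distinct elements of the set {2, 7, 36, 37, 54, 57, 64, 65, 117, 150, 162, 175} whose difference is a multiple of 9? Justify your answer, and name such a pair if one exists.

Both 2 and 65 leave remainder 2 on division by 9; their difference 63 = 7·9 is a multiple of 9.

Yes: 2 and 65.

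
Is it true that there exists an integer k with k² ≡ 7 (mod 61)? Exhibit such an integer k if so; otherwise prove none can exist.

No such integer exists.

61 is prime, so by Euler's criterion 7 is a square mod 61 iff 7^((61−1)/2) = 7^30 ≡ 1 (mod 61).
Squaring successively (mod 61): 7^2 = 49 ≡ 49; 7^4 ≡ 49² = 2401 ≡ 22; 7^8 ≡ 22² = 484 ≡ 57; 7^16 ≡ 57² = 3249 ≡ 16.
Since 30 = 16 + 8 + 4 + 2, 7^30 ≡ 16 · 57 · 22 · 49; multiplying out mod 61: 16·57 = 912 ≡ 58, then 58·22 = 1276 ≡ 56, then 56·49 = 2744 ≡ 60. Thus 7^30 ≡ 60 ≡ −1 (mod 61).
By Euler's criterion 7 is a quadratic non-residue mod 61: no k satisfies k² ≡ 7 (mod 61).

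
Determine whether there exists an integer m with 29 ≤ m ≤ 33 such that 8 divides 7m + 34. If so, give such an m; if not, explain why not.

At m = 29, 7·29 + 34 = 237 ≡ 5 (mod 8), and each step in m adds 7, giving residues 5, 4, 3, 2, 1 for m = 29, 30, …, 33.
None is 0, so 8 never divides 7m + 34 on this range.

No, no such integer m in that range exists.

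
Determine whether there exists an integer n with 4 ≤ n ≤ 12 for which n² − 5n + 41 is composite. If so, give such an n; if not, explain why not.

n = 10

At n = 10: 10² − 5·10 + 41 = 91 = 7·13, which is composite.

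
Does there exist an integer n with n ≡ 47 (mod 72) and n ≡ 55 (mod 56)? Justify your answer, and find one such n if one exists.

n = 335

gcd(72, 56) = 8. A simultaneous solution exists iff 47 ≡ 55 (mod 8); here 47 mod 8 = 7 = 55 mod 8, so it does.
Step through n = 47, 47 + 72, 47 + 2·72, …: the values 47, 119, 191, 263, 335 reduce mod 56 to 47, 7, 23, 39, 55. The value 335 hits 55.
Verify: 335 = 4·72 + 47 and 335 = 5·56 + 55. ✓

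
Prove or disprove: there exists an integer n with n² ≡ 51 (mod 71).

Apply Euler's criterion with the prime 71: 51 is a quadratic residue iff 51^35 ≡ 1 (mod 71), and a non-residue iff it is ≡ −1.
Squaring successively (mod 71): 51^2 = 2601 ≡ 45; 51^4 ≡ 45² = 2025 ≡ 37; 51^8 ≡ 37² = 1369 ≡ 20; 51^16 ≡ 20² = 400 ≡ 45; 51^32 ≡ 45² = 2025 ≡ 37.
Since 35 = 32 + 2 + 1, 51^35 ≡ 37 · 45 · 51; multiplying out mod 71: 37·45 = 1665 ≡ 32, then 32·51 = 1632 ≡ 70. Thus 51^35 ≡ 70 ≡ −1 (mod 71).
The value −1 means 51 is a non-residue modulo 71, so n² ≡ 51 (mod 71) is impossible.

No such integer exists.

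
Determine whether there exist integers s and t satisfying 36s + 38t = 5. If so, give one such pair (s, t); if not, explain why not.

No, no such integers exist.

Both 36 and 38 are divisible by gcd(36, 38) = 2, hence so is any combination 36s + 38t.
But 5 is not a multiple of 2 (it leaves remainder 1).
Therefore 36s + 38t = 5 has no solution in integers.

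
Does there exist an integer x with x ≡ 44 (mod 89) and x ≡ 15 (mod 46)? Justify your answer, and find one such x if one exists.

The moduli 89 and 46 are coprime, so by the Chinese Remainder Theorem a unique solution modulo 4094 exists.
Write x = 44 + 89t and require 44 + 89t ≡ 15 (mod 46), i.e. 89t ≡ 17 (mod 46).
89 ≡ 43 (mod 46), so this reads 43t ≡ 17 (mod 46). To invert 43 modulo 46: 46 = 1·43 + 3, 43 = 14·3 + 1, 3 = 3·1 + 0, and unwinding, 1 = 43 − 14·3 = 43 − 14·(46 − 1·43) = −14·46 + 15·43. Thus 43⁻¹ ≡ 15 (mod 46).
Multiplying by 15: t ≡ 15·17 = 255 ≡ 25 (mod 46).
Taking t = 25 gives x = 44 + 89·25 = 2269.
Verify: 2269 = 25·89 + 44 and 2269 = 49·46 + 15. ✓

x = 2269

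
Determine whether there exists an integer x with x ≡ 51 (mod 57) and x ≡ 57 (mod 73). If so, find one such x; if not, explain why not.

x = 1590

Since 57 and 73 share no common factor, CRT says the pair of congruences has a solution (unique mod 4161).
Write x = 51 + 57t and require 51 + 57t ≡ 57 (mod 73), i.e. 57t ≡ 6 (mod 73).
To invert 57 modulo 73: 73 = 1·57 + 16, 57 = 3·16 + 9, 16 = 1·9 + 7, 9 = 1·7 + 2, 7 = 3·2 + 1, 2 = 2·1 + 0, and unwinding, 1 = 7 − 3·2 = 7 − 3·(9 − 1·7) = −3·9 + 4·7 = −3·9 + 4·(16 − 1·9) = 4·16 − 7·9 = 4·16 − 7·(57 − 3·16) = −7·57 + 25·16 = −7·57 + 25·(73 − 1·57) = 25·73 − 32·57. Thus 57⁻¹ ≡ -32 ≡ 41 (mod 73).
Therefore t ≡ 41·6 = 246 ≡ 27 (mod 73).
Taking t = 27 gives x = 51 + 57·27 = 1590.
Indeed 1590 ≡ 51 (mod 57) and 1590 ≡ 57 (mod 73).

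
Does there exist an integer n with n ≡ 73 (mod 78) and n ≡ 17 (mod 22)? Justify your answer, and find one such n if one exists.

n = 853

The moduli are not coprime: gcd(78, 22) = 2. Compatibility requires 2 ∣ (17 − 73) = -56, which holds, so solutions exist.
Put n = 73 + 78t, so we need 78t ≡ 10 (mod 22), equivalently (divide by 2) 39t ≡ 5 (mod 11).
39 ≡ 6 (mod 11), so this reads 6t ≡ 5 (mod 11). To invert 6 modulo 11: 11 = 1·6 + 5, 6 = 1·5 + 1, 5 = 5·1 + 0, and unwinding, 1 = 6 − 1·5 = 6 − (11 − 1·6) = −11 + 2·6. Thus 6⁻¹ ≡ 2 (mod 11).
Multiplying by 2: t ≡ 2·5 = 10 (mod 11).
Then n = 73 + 78·10 = 853.
Indeed 853 ≡ 73 (mod 78) and 853 ≡ 17 (mod 22).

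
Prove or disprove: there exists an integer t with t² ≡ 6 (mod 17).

No, no such integer exists.

Since (17 − t)² ≡ t² (mod 17), it suffices to square t = 0, 1, …, 8: the residues are 0, 1, 4, 9, 16, 8, 2, 15, 13.
So the quadratic residues mod 17 are {0, 1, 2, 4, 8, 9, 13, 15, 16}, and 6 is not among them.
Hence no integer t has t² ≡ 6 (mod 17).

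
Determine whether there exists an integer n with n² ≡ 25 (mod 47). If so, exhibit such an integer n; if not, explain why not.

n = 42 works: 42² = 1764, and 1764 − 25 = 1739 = 37·47.

n = 42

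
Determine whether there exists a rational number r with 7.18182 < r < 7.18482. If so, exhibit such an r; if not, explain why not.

Scale by 38: the interval becomes (272.90916, 273.02316), which contains the integer 273.
So r = 273/38 works: it is a ratio of integers, and dividing 38·7.18182 < 273 < 38·7.18482 through by 38 gives 7.18182 < 273/38 < 7.18482.

r = 273/38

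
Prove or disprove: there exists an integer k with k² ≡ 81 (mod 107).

Take k = 9. Then 9² = 81, and since 0 ≤ 81 < 107 this is already reduced: 9² ≡ 81 (mod 107).

k = 9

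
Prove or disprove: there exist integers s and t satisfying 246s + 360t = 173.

Both 246 and 360 are divisible by gcd(246, 360) = 6, hence so is any combination 246s + 360t.
But 173 = 6·28 + 5, so 6 ∤ 173.
So the equation is unsolvable over ℤ.

No, no such integers exist.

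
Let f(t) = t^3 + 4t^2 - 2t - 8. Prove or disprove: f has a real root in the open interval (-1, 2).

f(-1) = -3 and f(2) = 12, which have opposite signs.
f is continuous everywhere (it is a polynomial), in particular on [-1, 2].
By the Intermediate Value Theorem, f takes the value 0 somewhere in the open interval.

Yes, f has a root in the interval.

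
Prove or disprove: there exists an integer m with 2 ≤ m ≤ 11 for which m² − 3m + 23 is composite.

At m = 10: 10² − 3·10 + 23 = 93 = 3·31, which is composite.

m = 10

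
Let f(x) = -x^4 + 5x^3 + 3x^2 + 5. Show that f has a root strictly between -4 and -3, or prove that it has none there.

The endpoint values f(-4) = -523 and f(-3) = -184 are both negative. Claim: f(x) < 0 for every x in (-4, -3).
Substitute x = -3 − u, where 0 < u < 1 on the interval. Expanding, f(-3 − u) = -u^4 - 17u^3 - 96u^2 - 225u - 184.
All 5 nonzero coefficients of this polynomial in u are negative; hence for u > 0 the value is a sum of negative terms (the constant -184 among them).
So f is strictly negative on (-4, -3); no root exists in the interval.

f has no root in that interval.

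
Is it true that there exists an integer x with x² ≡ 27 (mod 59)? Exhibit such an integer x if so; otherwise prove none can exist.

x = 26

Take x = 26. Then 26² = 676 = 11·59 + 27, so 26² ≡ 27 (mod 59).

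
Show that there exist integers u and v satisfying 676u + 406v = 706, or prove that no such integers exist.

u = 159, v = -263

gcd(676, 406) = 2, and 2 divides 706, so integer solutions exist.
Dividing through by 2 reduces the equation to 338u + 203v = 353.
Dividing repeatedly: 338 = 1·203 + 135, 203 = 1·135 + 68, 135 = 1·68 + 67, 68 = 1·67 + 1, 67 = 67·1 + 0.
Unwinding: 1 = 68 − 1·67 = 68 − (135 − 1·68) = −135 + 2·68 = −135 + 2·(203 − 1·135) = 2·203 − 3·135 = 2·203 − 3·(338 − 1·203) = −3·338 + 5·203, i.e. 338·(-3) + 203·5 = 1.
Scaling by 353 gives the particular solution (u, v) = (-1059, 1765).
Shifting by a multiple of (203, −338) keeps it a solution: u = -1059 + 6·203 = 159, v = 1765 − 6·338 = -263.
Indeed 676·159 + 406·(-263) = 107484 − 106778 = 706.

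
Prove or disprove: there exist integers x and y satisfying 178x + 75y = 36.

x = 12, y = -28

178 and 75 are coprime, so 178x + 75y ranges over all of ℤ.
Run the Euclidean algorithm on 178 and 75: 178 = 2·75 + 28, 75 = 2·28 + 19, 28 = 1·19 + 9, 19 = 2·9 + 1, 9 = 9·1 + 0.
Back-substituting, 1 = 19 − 2·9 = 19 − 2·(28 − 1·19) = −2·28 + 3·19 = −2·28 + 3·(75 − 2·28) = 3·75 − 8·28 = 3·75 − 8·(178 − 2·75) = −8·178 + 19·75; that is, 178·(-8) + 75·19 = 1.
Scaling by 36 gives the particular solution (x, y) = (-288, 684).
Shifting by a multiple of (75, −178) keeps it a solution: x = -288 + 4·75 = 12, y = 684 − 4·178 = -28.
Indeed 178·12 + 75·(-28) = 2136 − 2100 = 36.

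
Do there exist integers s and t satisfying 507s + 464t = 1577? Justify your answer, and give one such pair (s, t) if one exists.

s = 123, t = -131

Since gcd(507, 464) = 1, every integer is an integer combination of 507 and 464.
Dividing repeatedly: 507 = 1·464 + 43, 464 = 10·43 + 34, 43 = 1·34 + 9, 34 = 3·9 + 7, 9 = 1·7 + 2, 7 = 3·2 + 1, 2 = 2·1 + 0.
Unwinding: 1 = 7 − 3·2 = 7 − 3·(9 − 1·7) = −3·9 + 4·7 = −3·9 + 4·(34 − 3·9) = 4·34 − 15·9 = 4·34 − 15·(43 − 1·34) = −15·43 + 19·34 = −15·43 + 19·(464 − 10·43) = 19·464 − 205·43 = 19·464 − 205·(507 − 1·464) = −205·507 + 224·464, i.e. 507·(-205) + 464·224 = 1.
Times 1577: 507·(-323285) + 464·353248 = 1577, so (-323285, 353248) solves it.
The general solution is s = -323285 + 464k, t = 353248 − 507k; taking k = 697 gives the smaller pair s = 123, t = -131.
Check: 507·123 + 464·(-131) = 62361 − 60784 = 1577. ✓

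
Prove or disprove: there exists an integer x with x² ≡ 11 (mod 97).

Take x = 37. Then 37² = 1369 = 14·97 + 11, so 37² ≡ 11 (mod 97).

x = 37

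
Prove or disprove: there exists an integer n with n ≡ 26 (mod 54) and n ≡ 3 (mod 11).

gcd(54, 11) = 1, so the Chinese Remainder Theorem guarantees exactly one residue class mod 594 satisfying both.
Any solution of the first congruence is n = 26 + 54t; substituting into the second, 54t ≡ 3 − 26 ≡ 10 (mod 11).
54 ≡ 10 (mod 11), so this reads 10t ≡ 10 (mod 11). Note 10·10 = 100 ≡ 1 (mod 11) (as 100 − 1 = 9·11), so 10⁻¹ ≡ 10.
Therefore t ≡ 10·10 = 100 ≡ 1 (mod 11).
Taking t = 1 gives n = 26 + 54·1 = 80.
Verify: 80 = 1·54 + 26 and 80 = 7·11 + 3. ✓

n = 80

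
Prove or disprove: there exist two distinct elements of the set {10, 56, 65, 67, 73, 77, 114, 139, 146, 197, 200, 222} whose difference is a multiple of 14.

No, no such pair exists.

Two integers differ by a multiple of 14 exactly when they have the same residue mod 14. The residues are 10↦10, 56↦0, 65↦9, 67↦11, 73↦3, 77↦7, 114↦2, 139↦13, 146↦6, 197↦1, 200↦4, 222↦12.
All 12 residues are distinct, so no two elements differ by a multiple of 14.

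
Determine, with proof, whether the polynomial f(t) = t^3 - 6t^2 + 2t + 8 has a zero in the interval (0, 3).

Such a root exists.

f(0) = 8 and f(3) = -13, which have opposite signs.
Since f is a polynomial it is continuous on [0, 3].
By the Intermediate Value Theorem f must vanish at some point of (0, 3).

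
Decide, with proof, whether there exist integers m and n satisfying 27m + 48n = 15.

gcd(27, 48) = 3, and 3 divides 15, so integer solutions exist.
Dividing through by 3 reduces the equation to 9m + 16n = 5.
Euclidean algorithm: 16 = 1·9 + 7, 9 = 1·7 + 2, 7 = 3·2 + 1, 2 = 2·1 + 0.
Unwinding: 1 = 7 − 3·2 = 7 − 3·(9 − 1·7) = −3·9 + 4·7 = −3·9 + 4·(16 − 1·9) = 4·16 − 7·9, i.e. 9·(-7) + 16·4 = 1.
Multiplying through by 5: m = (-7)·5 = -35, n = 4·5 = 20 is a solution.
Adding 3·16 to m and subtracting 3·9 from n gives the tidier solution (13, -7).
Check: 27·13 + 48·(-7) = 351 − 336 = 15. ✓

m = 13, n = -7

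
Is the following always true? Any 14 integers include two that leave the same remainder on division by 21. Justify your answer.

No; for instance {102, 103, 104, 105, 106, 107, 108, 109, 110, 111, 112, 113, 114, 115} is a counterexample.

Consider the 14 integers 102, 103, …, 115. They lie in distinct residue classes modulo 21, since 14 ≤ 21.
So no two of them leave the same remainder on division by 21; the claim fails for this set.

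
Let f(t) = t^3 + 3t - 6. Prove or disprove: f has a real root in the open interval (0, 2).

Such a root exists.

f(0) = -6 and f(2) = 8, which have opposite signs.
f is continuous everywhere (it is a polynomial), in particular on [0, 2].
By the Intermediate Value Theorem f must vanish at some point of (0, 2).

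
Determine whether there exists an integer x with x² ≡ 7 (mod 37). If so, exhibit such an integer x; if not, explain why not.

Take x = 9. Then 9² = 81 = 2·37 + 7, so 9² ≡ 7 (mod 37).

x = 9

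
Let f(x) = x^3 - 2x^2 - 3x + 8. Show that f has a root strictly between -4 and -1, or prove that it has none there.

Yes, f has a root in the interval.

f(-4) = -76 and f(-1) = 8, which have opposite signs.
Since f is a polynomial it is continuous on [-4, -1].
By the Intermediate Value Theorem, f takes the value 0 somewhere in the open interval.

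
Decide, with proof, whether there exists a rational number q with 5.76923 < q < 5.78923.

q = 52/9

Multiplying by 9: 9·5.76923 = 51.92307 and 9·5.78923 = 52.10307, so the integer 52 lies strictly between them.
Hence 52/9 is a rational number with 5.76923 < 52/9 < 5.78923.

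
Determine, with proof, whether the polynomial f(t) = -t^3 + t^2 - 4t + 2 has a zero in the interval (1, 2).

No.

f(1) = -2 and f(2) = -10, both negative.
f'(t) = -3t^2 + 2t - 4 has discriminant 2² − 4·(-3)·(-4) = -44 < 0, so f' has no real roots and is negative for every real t.
So f is strictly decreasing; between 1 and 2 its values lie between f(1) = -2 and f(2) = -10, all negative. Therefore f has no root in (1, 2).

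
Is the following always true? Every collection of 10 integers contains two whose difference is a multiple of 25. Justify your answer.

Take the 10 consecutive integers 29, 30, …, 38: their residues mod 25 are all distinct because 10 ≤ 25.
No two share a residue, so no pair has difference divisible by 25; the claim fails for this set.

No; for instance {29, 30, 31, 32, 33, 34, 35, 36, 37, 38} is a counterexample.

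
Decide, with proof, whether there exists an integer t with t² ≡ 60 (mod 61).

t = 50

t = 50 works: 50² = 2500, and 2500 − 60 = 2440 = 40·61.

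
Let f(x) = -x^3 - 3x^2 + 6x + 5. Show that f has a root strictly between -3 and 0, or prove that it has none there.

Yes, f has a root in the interval.

f(-3) = -13 and f(0) = 5, which have opposite signs.
As a polynomial, f is continuous on every closed interval.
By the Intermediate Value Theorem f must vanish at some point of (-3, 0).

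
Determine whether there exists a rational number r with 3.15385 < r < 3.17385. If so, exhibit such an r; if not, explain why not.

Look for a denominator N such that an integer falls strictly between N·3.15385 and N·3.17385. N = 6 works: 6·3.15385 = 18.92310 < 19 < 19.04310 = 6·3.17385.
Dividing back, 3.15385 < 19/6 < 3.17385, and 19/6 is rational.

r = 19/6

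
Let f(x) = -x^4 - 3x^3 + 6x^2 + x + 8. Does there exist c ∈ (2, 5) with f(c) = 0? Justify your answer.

No such root exists.

f(2) = -6 and f(5) = -837, both negative, so a sign-change argument is unavailable; we show f keeps this sign on the whole interval.
Shift to the endpoint 2: with x = 2 + u (0 < u < 3), one computes f(2 + u) = -u^4 - 11u^3 - 36u^2 - 43u - 6.
The nonzero coefficients here are all negative, so for u > 0 every term is negative (or zero), and the constant term -6 is strictly negative.
Therefore f(x) < 0 throughout (2, 5), and f has no zero there.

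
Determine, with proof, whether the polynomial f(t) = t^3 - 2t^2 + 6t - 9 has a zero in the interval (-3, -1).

f has no root in that interval.

f(-3) = -72 and f(-1) = -18, both negative.
f'(t) = 3t^2 - 4t + 6 has discriminant (-4)² − 4·3·6 = -56 < 0, so f' has no real roots and is positive for every real t.
Hence f is strictly increasing on ℝ, and in particular on [-3, -1]. A strictly monotone function with same-sign endpoint values stays negative on the whole interval, so f has no zero in (-3, -1).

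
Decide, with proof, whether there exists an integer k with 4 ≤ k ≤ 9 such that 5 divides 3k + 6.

k = 8

k = 8 works, since 3·8 + 6 = 30 = 6·5.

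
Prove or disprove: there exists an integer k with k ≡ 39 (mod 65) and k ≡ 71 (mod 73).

gcd(65, 73) = 1, so the Chinese Remainder Theorem guarantees exactly one residue class mod 4745 satisfying both.
Any solution of the first congruence is k = 39 + 65t; substituting into the second, 65t ≡ 71 − 39 ≡ 32 (mod 73).
To invert 65 modulo 73: 73 = 1·65 + 8, 65 = 8·8 + 1, 8 = 8·1 + 0, and unwinding, 1 = 65 − 8·8 = 65 − 8·(73 − 1·65) = −8·73 + 9·65. Thus 65⁻¹ ≡ 9 (mod 73).
Multiplying by 9: t ≡ 9·32 = 288 ≡ 69 (mod 73).
Taking t = 69 gives k = 39 + 65·69 = 4524.
Verify: 4524 = 69·65 + 39 and 4524 = 61·73 + 71. ✓

k = 4524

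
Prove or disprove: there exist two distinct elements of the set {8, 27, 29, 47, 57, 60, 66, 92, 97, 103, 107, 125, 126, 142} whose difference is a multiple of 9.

Reduce each element mod 9: 8↦8, 27↦0, 29↦2, 47↦2, 57↦3, 60↦6, 66↦3, 92↦2, 97↦7, 103↦4, 107↦8, 125↦8, 126↦0, 142↦7. The residue 8 repeats (at 8 and 107), and 107 − 8 = 99 = 11·9.

8 and 107 are such a pair.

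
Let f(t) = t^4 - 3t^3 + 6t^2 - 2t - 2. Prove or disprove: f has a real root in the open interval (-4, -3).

f(-4) = 550 and f(-3) = 220, both positive, so a sign-change argument is unavailable; we show f keeps this sign on the whole interval.
Substitute t = -3 − u, where 0 < u < 1 on the interval. Expanding, f(-3 − u) = u^4 + 15u^3 + 87u^2 + 227u + 220.
The nonzero coefficients here are all positive, so for u > 0 every term is positive (or zero), and the constant term 220 is strictly positive.
Therefore f(t) > 0 throughout (-4, -3), and f has no zero there.

No such root exists.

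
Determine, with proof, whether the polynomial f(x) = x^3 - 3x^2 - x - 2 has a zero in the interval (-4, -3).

The endpoint values f(-4) = -110 and f(-3) = -53 are both negative. Claim: f(x) < 0 for every x in (-4, -3).
Shift to the endpoint -3: with x = -3 − u (0 < u < 1), one computes f(-3 − u) = -u^3 - 12u^2 - 44u - 53.
The nonzero coefficients here are all negative, so for u > 0 every term is negative (or zero), and the constant term -53 is strictly negative.
Therefore f(x) < 0 throughout (-4, -3), and f has no zero there.

f has no root in that interval.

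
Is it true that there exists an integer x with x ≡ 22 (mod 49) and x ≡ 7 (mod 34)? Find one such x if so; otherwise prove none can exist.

x = 1639

Since 49 and 34 share no common factor, CRT says the pair of congruences has a solution (unique mod 1666).
Write x = 22 + 49t and require 22 + 49t ≡ 7 (mod 34), i.e. 49t ≡ 19 (mod 34).
49 ≡ 15 (mod 34), so this reads 15t ≡ 19 (mod 34). To invert 15 modulo 34: 34 = 2·15 + 4, 15 = 3·4 + 3, 4 = 1·3 + 1, 3 = 3·1 + 0, and unwinding, 1 = 4 − 1·3 = 4 − (15 − 3·4) = −15 + 4·4 = −15 + 4·(34 − 2·15) = 4·34 − 9·15. Thus 15⁻¹ ≡ -9 ≡ 25 (mod 34).
Therefore t ≡ 25·19 = 475 ≡ 33 (mod 34).
Taking t = 33 gives x = 22 + 49·33 = 1639.
Indeed 1639 ≡ 22 (mod 49) and 1639 ≡ 7 (mod 34).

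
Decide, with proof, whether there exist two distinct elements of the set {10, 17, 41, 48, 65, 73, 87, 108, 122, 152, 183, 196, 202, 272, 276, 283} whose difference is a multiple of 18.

Two integers differ by a multiple of 18 exactly when they have the same residue mod 18. The residues are 10↦10, 17↦17, 41↦5, 48↦12, 65↦11, 73↦1, 87↦15, 108↦0, 122↦14, 152↦8, 183↦3, 196↦16, 202↦4, 272↦2, 276↦6, 283↦13.
All 16 residues are distinct, so no two elements differ by a multiple of 18.

No such pair exists.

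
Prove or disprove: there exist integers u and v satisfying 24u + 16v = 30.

No such integers exist.

gcd(24, 16) = 8, so every integer of the form 24u + 16v is a multiple of 8.
But 30 is not a multiple of 8 (it leaves remainder 6).
So the equation is unsolvable over ℤ.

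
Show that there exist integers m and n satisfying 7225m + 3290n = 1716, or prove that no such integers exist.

No such integers exist.

gcd(7225, 3290) = 5, so every integer of the form 7225m + 3290n is a multiple of 5.
However 1716 leaves remainder 1 on division by 5.
Hence no integers m, n satisfy the equation.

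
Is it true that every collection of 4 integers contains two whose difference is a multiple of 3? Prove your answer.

Yes.

There are exactly 3 possible remainders on division by 3.
Since 4 > 3, two of the 4 integers must share a residue class by the pigeonhole principle; call them a and b.
Their difference a − b is then a multiple of 3.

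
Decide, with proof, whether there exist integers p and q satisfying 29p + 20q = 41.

p = 9, q = -11

Since gcd(29, 20) = 1, every integer is an integer combination of 29 and 20.
Euclidean algorithm: 29 = 1·20 + 9, 20 = 2·9 + 2, 9 = 4·2 + 1, 2 = 2·1 + 0.
Back-substituting, 1 = 9 − 4·2 = 9 − 4·(20 − 2·9) = −4·20 + 9·9 = −4·20 + 9·(29 − 1·20) = 9·29 − 13·20; that is, 29·9 + 20·(-13) = 1.
Multiplying through by 41: p = 9·41 = 369, q = (-13)·41 = -533 is a solution.
Shifting by a multiple of (20, −29) keeps it a solution: p = 369 − 18·20 = 9, q = -533 + 18·29 = -11.
Indeed 29·9 + 20·(-11) = 261 − 220 = 41.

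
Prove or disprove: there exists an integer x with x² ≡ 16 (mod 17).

x = 13

Take x = 13. Then 13² = 169 = 9·17 + 16, so 13² ≡ 16 (mod 17).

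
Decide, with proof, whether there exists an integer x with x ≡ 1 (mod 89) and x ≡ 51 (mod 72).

Since 89 and 72 share no common factor, CRT says the pair of congruences has a solution (unique mod 6408).
Write x = 1 + 89t and require 1 + 89t ≡ 51 (mod 72), i.e. 89t ≡ 50 (mod 72).
89 ≡ 17 (mod 72), so this reads 17t ≡ 50 (mod 72). Note 17·17 = 289 ≡ 1 (mod 72) (as 289 − 1 = 4·72), so 17⁻¹ ≡ 17.
Therefore t ≡ 17·50 = 850 ≡ 58 (mod 72).
With t = 58: x = 1 + 89·58 = 5163.
Check: 5163 mod 89 = 1, 5163 mod 72 = 51. ✓

x = 5163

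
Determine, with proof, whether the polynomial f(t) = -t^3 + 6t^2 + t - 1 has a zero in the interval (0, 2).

Yes, f has a root in the interval.

f(0) = -1 and f(2) = 17, which have opposite signs.
Since f is a polynomial it is continuous on [0, 2].
By the Intermediate Value Theorem f must vanish at some point of (0, 2).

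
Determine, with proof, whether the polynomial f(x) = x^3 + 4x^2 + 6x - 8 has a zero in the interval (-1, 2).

f(-1) = -11 and f(2) = 28, which have opposite signs.
As a polynomial, f is continuous on every closed interval.
By the Intermediate Value Theorem, f takes the value 0 somewhere in the open interval.

Yes, f has a root in the interval.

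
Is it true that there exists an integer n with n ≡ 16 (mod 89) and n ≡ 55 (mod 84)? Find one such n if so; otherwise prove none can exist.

n = 6691

The moduli 89 and 84 are coprime, so by the Chinese Remainder Theorem a unique solution modulo 7476 exists.
Write n = 16 + 89t and require 16 + 89t ≡ 55 (mod 84), i.e. 89t ≡ 39 (mod 84).
89 ≡ 5 (mod 84), so this reads 5t ≡ 39 (mod 84). Note 5·17 = 85 ≡ 1 (mod 84) (as 85 − 1 = 1·84), so 5⁻¹ ≡ 17.
Multiplying by 17: t ≡ 17·39 = 663 ≡ 75 (mod 84).
With t = 75: n = 16 + 89·75 = 6691.
Check: 6691 mod 89 = 16, 6691 mod 84 = 55. ✓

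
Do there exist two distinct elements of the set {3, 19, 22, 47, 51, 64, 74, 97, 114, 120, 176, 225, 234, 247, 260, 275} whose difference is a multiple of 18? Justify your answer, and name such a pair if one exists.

There is no such pair.

Reduce each element modulo 18: 3↦3, 19↦1, 22↦4, 47↦11, 51↦15, 64↦10, 74↦2, 97↦7, 114↦6, 120↦12, 176↦14, 225↦9, 234↦0, 247↦13, 260↦8, 275↦5.
No residue repeats among the 16 elements, so no pair has difference ≡ 0 (mod 18).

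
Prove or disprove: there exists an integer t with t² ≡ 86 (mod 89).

There is no such integer.

Apply Euler's criterion with the prime 89: 86 is a quadratic residue iff 86^44 ≡ 1 (mod 89), and a non-residue iff it is ≡ −1.
Repeated squaring mod 89: 86^2 = 7396 ≡ 9; 86^4 ≡ 9² = 81 ≡ 81; 86^8 ≡ 81² = 6561 ≡ 64; 86^16 ≡ 64² = 4096 ≡ 2; 86^32 ≡ 2² = 4 ≡ 4.
Since 44 = 32 + 8 + 4, 86^44 ≡ 4 · 64 · 81; multiplying out mod 89: 4·64 = 256 ≡ 78, then 78·81 = 6318 ≡ 88. Thus 86^44 ≡ 88 ≡ −1 (mod 89).
By Euler's criterion 86 is a quadratic non-residue mod 89: no t satisfies t² ≡ 86 (mod 89).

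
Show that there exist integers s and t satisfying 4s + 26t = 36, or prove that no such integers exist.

s = 9, t = 0

gcd(4, 26) = 2, and 2 divides 36, so integer solutions exist.
Dividing through by 2 reduces the equation to 2s + 13t = 18.
Run the Euclidean algorithm on 13 and 2: 13 = 6·2 + 1, 2 = 2·1 + 0.
Unwinding: 1 = 13 − 6·2, i.e. 2·(-6) + 13·1 = 1.
Times 18: 2·(-108) + 13·18 = 18, so (-108, 18) solves it.
The general solution is s = -108 + 13k, t = 18 − 2k; taking k = 9 gives the smaller pair s = 9, t = 0.
Check: 4·9 + 26·0 = 36 + 0 = 36. ✓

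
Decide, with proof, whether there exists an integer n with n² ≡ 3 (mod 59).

Take n = 11. Then 11² = 121 = 2·59 + 3, so 11² ≡ 3 (mod 59).

n = 11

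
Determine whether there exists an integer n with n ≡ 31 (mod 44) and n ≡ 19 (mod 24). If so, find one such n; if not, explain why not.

n = 163

gcd(44, 24) = 4. A simultaneous solution exists iff 31 ≡ 19 (mod 4); here 31 mod 4 = 3 = 19 mod 4, so it does.
The integers ≡ 31 (mod 44) are 31, 75, 119, 163, …; their remainders mod 24 are 7, 3, 23, 19, so n = 163 is the first that is ≡ 19 (mod 24).
Check: 163 mod 44 = 31, 163 mod 24 = 19. ✓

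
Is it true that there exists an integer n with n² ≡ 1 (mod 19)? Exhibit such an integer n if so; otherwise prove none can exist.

n = 18 works: 18² = 324, and 324 − 1 = 323 = 17·19.

n = 18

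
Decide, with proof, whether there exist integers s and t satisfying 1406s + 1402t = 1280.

gcd(1406, 1402) = 2, and 2 divides 1280, so integer solutions exist.
Dividing through by 2 reduces the equation to 703s + 701t = 640.
Run the Euclidean algorithm on 703 and 701: 703 = 1·701 + 2, 701 = 350·2 + 1, 2 = 2·1 + 0.
Unwinding: 1 = 701 − 350·2 = 701 − 350·(703 − 1·701) = −350·703 + 351·701, i.e. 703·(-350) + 701·351 = 1.
Scaling by 640 gives the particular solution (s, t) = (-224000, 224640).
Adding 320·701 to s and subtracting 320·703 from t gives the tidier solution (320, -320).
Indeed 1406·320 + 1402·(-320) = 449920 − 448640 = 1280.

s = 320, t = -320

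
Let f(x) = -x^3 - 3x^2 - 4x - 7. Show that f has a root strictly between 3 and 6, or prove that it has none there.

No.

f(3) = -73 and f(6) = -355, both negative.
f'(x) = -3x^2 - 6x - 4 has discriminant (-6)² − 4·(-3)·(-4) = -12 < 0, so f' has no real roots and is negative for every real x.
So f is strictly decreasing; between 3 and 6 its values lie between f(3) = -73 and f(6) = -355, all negative. Therefore f has no root in (3, 6).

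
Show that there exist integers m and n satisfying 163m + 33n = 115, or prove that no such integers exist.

163 and 33 are coprime, so 163m + 33n ranges over all of ℤ.
Dividing repeatedly: 163 = 4·33 + 31, 33 = 1·31 + 2, 31 = 15·2 + 1, 2 = 2·1 + 0.
Unwinding: 1 = 31 − 15·2 = 31 − 15·(33 − 1·31) = −15·33 + 16·31 = −15·33 + 16·(163 − 4·33) = 16·163 − 79·33, i.e. 163·16 + 33·(-79) = 1.
Times 115: 163·1840 + 33·(-9085) = 115, so (1840, -9085) solves it.
Subtracting 55·33 from m and adding 55·163 to n gives the tidier solution (25, -120).
Indeed 163·25 + 33·(-120) = 4075 − 3960 = 115.

m = 25, n = -120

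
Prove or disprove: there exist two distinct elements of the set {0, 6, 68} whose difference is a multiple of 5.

Residues mod 5: 0↦0, 6↦1, 68↦3.
No residue repeats among the 3 elements, so no pair has difference ≡ 0 (mod 5).

No, no such pair exists.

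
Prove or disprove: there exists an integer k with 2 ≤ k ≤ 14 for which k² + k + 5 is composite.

k = 5

At k = 5: 5² + 5 + 5 = 35 = 5·7, which is composite.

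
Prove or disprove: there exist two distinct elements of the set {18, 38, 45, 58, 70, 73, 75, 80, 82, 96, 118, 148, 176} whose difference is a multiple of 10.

18 and 38 are such a pair.

Reduce each element mod 10: 18↦8, 38↦8, 45↦5, 58↦8, 70↦0, 73↦3, 75↦5, 80↦0, 82↦2, 96↦6, 118↦8, 148↦8, 176↦6. The residue 8 repeats (at 18 and 38), and 38 − 18 = 20 = 2·10.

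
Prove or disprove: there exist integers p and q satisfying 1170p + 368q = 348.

p = 22, q = -69

Every value of 1170p + 368q is a multiple of gcd(1170, 368) = 2; since 2 ∣ 348, solutions exist.
Dividing through by 2 reduces the equation to 585p + 184q = 174.
Run the Euclidean algorithm on 585 and 184: 585 = 3·184 + 33, 184 = 5·33 + 19, 33 = 1·19 + 14, 19 = 1·14 + 5, 14 = 2·5 + 4, 5 = 1·4 + 1, 4 = 4·1 + 0.
Unwinding: 1 = 5 − 1·4 = 5 − (14 − 2·5) = −14 + 3·5 = −14 + 3·(19 − 1·14) = 3·19 − 4·14 = 3·19 − 4·(33 − 1·19) = −4·33 + 7·19 = −4·33 + 7·(184 − 5·33) = 7·184 − 39·33 = 7·184 − 39·(585 − 3·184) = −39·585 + 124·184, i.e. 585·(-39) + 184·124 = 1.
Multiplying through by 174: p = (-39)·174 = -6786, q = 124·174 = 21576 is a solution.
Shifting by a multiple of (184, −585) keeps it a solution: p = -6786 + 37·184 = 22, q = 21576 − 37·585 = -69.
Check: 1170·22 + 368·(-69) = 25740 − 25392 = 348. ✓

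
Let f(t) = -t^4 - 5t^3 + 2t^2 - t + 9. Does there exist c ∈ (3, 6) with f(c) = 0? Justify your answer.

No such root exists.

f(3) = -192 and f(6) = -2301, both negative, so a sign-change argument is unavailable; we show f keeps this sign on the whole interval.
Shift to the endpoint 3: with t = 3 + u (0 < u < 3), one computes f(3 + u) = -u^4 - 17u^3 - 97u^2 - 232u - 192.
The nonzero coefficients here are all negative, so for u > 0 every term is negative (or zero), and the constant term -192 is strictly negative.
So f is strictly negative on (3, 6); no root exists in the interval.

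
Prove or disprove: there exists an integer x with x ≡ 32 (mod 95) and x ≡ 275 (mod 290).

gcd(95, 290) = 5. If x ≡ 32 (mod 95) and x ≡ 275 (mod 290), then x ≡ 32 (mod 5) and x ≡ 275 (mod 5).
But 32 mod 5 = 2 while 275 mod 5 = 0, a contradiction.
Hence the system has no solution.

No such integer exists.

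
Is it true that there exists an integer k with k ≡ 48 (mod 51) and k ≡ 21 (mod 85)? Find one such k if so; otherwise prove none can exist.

Reduce both congruences modulo 17, which divides 51 and 85: they say k ≡ 48 (mod 17) and k ≡ 21 (mod 17).
But 48 mod 17 = 14 while 21 mod 17 = 4, a contradiction.
So no integer satisfies both congruences.

No such integer exists.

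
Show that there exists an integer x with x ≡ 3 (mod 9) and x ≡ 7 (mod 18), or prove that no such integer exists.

Both moduli are multiples of 9 = gcd(9, 18), so any solution would satisfy x ≡ 3 and x ≡ 7 modulo 9 simultaneously.
But 3 mod 9 = 3 while 7 mod 9 = 7, a contradiction.
Hence the system has no solution.

There is no such integer.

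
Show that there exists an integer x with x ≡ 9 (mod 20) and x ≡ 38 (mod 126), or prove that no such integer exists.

No, no such integer exists.

Reduce both congruences modulo 2, which divides 20 and 126: they say x ≡ 9 (mod 2) and x ≡ 38 (mod 2).
However 9 ≡ 1 and 38 ≡ 0 (mod 2), and 1 ≠ 0.
So no integer satisfies both congruences.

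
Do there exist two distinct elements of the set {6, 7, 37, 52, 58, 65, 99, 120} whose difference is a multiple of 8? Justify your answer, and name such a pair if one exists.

Two integers differ by a multiple of 8 exactly when they have the same residue mod 8. The residues are 6↦6, 7↦7, 37↦5, 52↦4, 58↦2, 65↦1, 99↦3, 120↦0.
No residue repeats among the 8 elements, so no pair has difference ≡ 0 (mod 8).

There is no such pair.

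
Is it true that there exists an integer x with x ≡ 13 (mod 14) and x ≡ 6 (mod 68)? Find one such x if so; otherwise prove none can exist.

There is no such integer.

Both moduli are multiples of 2 = gcd(14, 68), so any solution would satisfy x ≡ 13 and x ≡ 6 modulo 2 simultaneously.
However 13 ≡ 1 and 6 ≡ 0 (mod 2), and 1 ≠ 0.
Hence the system has no solution.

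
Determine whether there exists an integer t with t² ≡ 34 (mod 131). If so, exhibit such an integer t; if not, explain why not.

Take t = 77. Then 77² = 5929 = 45·131 + 34, so 77² ≡ 34 (mod 131).

t = 77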